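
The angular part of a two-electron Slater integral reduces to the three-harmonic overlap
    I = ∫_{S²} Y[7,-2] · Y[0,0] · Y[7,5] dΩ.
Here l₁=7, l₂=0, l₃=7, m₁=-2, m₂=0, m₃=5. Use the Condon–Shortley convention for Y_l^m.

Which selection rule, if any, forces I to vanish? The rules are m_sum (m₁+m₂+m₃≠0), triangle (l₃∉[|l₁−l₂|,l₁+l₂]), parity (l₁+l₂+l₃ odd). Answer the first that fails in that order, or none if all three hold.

Σmᵢ = 3  ✗
l₃∈[|l₁−l₂|,l₁+l₂]=[7,7], have l₃=7
Σlᵢ = 14 ⇒ even

m_sum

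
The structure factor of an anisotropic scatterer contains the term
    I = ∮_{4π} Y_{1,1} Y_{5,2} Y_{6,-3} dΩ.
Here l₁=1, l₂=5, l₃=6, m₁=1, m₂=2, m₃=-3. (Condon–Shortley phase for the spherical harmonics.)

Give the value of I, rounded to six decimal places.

-0.245154

Rules hold: Σm=0, L=12 even, 4≤6≤6.
N = 3·11·13 = 429
Δ = 0!·2!·10!/13! = 1/858
Racah Σ t=0..0: t=0:+1/14400 = 1/14400
⇒ 3j(1 5 6; 0 0 0)² = 6/143, sgn +1
Racah Σ t=0..0: t=0:+1/60480 = 1/60480
⇒ 3j(1 5 6; 1 2 -3)² = 6/143, sgn -1
4πI² = N·(3j₀)²·(3jₘ)² = 108/143
I = -1·√(0.755245/4π) = -0.24515397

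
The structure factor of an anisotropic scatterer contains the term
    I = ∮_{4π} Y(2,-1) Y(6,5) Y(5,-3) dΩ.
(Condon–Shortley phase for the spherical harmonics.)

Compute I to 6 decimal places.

-1 + 5 − 3 = 1 ≠ 0: azimuthal integral kills it; I = 0

0.000000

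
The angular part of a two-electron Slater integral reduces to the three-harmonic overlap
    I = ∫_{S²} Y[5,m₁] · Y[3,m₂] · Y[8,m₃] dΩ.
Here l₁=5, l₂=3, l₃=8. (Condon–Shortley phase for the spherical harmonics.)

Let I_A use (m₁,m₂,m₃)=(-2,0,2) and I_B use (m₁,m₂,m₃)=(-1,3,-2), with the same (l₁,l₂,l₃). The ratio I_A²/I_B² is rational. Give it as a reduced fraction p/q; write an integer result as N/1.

80/7

l's match ⇒ only the (l;m) 3-j factors differ between A and B.
A: triangle coeff Δ(5,3,8) = 1/136136; Σ_t [0,0]: t=0:+1/1088640 = 1/1088640; (3j)²=300/17017 [(5 3 8; -2 0 2)], sign=+1
B: triangle coeff Δ(5,3,8) = 1/136136; Σ_t [0,0]: t=0:+1/12441600 = 1/12441600; (3j)²=15/9724 [(5 3 8; -1 3 -2)], sign=+1
I_A²/I_B² = (300/17017)/(15/9724) = 80/7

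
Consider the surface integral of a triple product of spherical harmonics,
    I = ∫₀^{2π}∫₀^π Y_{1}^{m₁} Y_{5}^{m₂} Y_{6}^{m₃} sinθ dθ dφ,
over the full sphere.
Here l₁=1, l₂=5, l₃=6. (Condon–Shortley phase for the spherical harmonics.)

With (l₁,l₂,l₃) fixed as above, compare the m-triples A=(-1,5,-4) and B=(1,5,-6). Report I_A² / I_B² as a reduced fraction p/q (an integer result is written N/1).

1/66

l's match ⇒ only the (l;m) 3-j factors differ between A and B.
A: triangle coeff Δ(1,5,6) = 1/858; Σ_t [0,0]: t=0:+1/7257600 = 1/7257600; (3j)²=1/858 [(1 5 6; -1 5 -4)], sign=+1
B: triangle coeff Δ(1,5,6) = 1/858; Σ_t [0,0]: t=0:+1/7257600 = 1/7257600; (3j)²=1/13 [(1 5 6; 1 5 -6)], sign=+1
I_A²/I_B² = (1/858)/(1/13) = 1/66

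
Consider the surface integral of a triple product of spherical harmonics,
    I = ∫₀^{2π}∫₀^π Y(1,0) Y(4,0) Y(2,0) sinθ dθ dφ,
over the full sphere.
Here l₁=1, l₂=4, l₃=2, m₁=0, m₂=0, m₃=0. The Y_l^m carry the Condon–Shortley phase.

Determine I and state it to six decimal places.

0.000000

triangle: need 3≤l₃≤5, have 2; I=0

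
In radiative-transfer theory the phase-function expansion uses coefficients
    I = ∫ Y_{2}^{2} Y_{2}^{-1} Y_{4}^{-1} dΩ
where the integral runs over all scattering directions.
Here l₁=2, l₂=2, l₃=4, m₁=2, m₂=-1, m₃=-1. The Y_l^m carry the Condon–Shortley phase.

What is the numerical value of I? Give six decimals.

-0.090112

Rules hold: Σm=0, L=8 even, 0≤4≤4.
N = 5·5·9 = 225
Δ = 0!·4!·4!/9! = 1/630
Racah Σ t=0..0: t=0:+1/16 = 1/16
⇒ 3j(2 2 4; 0 0 0)² = 2/35, sgn +1
Racah Σ t=0..0: t=0:+1/144 = 1/144
⇒ 3j(2 2 4; 2 -1 -1)² = 1/126, sgn -1
4πI² = N·(3j₀)²·(3jₘ)² = 5/49
I = -1·√(0.102041/4π) = -0.09011188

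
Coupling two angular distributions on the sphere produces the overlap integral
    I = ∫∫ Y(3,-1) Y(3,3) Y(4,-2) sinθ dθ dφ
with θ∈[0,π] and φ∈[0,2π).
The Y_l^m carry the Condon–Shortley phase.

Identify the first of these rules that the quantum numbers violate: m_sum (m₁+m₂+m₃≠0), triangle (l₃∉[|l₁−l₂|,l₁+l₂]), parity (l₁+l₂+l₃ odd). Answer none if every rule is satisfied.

Σmᵢ = 0  ✓
l₃∈[|l₁−l₂|,l₁+l₂]=[0,6], have l₃=4  ✓
Σlᵢ = 10 ⇒ even  ✓

none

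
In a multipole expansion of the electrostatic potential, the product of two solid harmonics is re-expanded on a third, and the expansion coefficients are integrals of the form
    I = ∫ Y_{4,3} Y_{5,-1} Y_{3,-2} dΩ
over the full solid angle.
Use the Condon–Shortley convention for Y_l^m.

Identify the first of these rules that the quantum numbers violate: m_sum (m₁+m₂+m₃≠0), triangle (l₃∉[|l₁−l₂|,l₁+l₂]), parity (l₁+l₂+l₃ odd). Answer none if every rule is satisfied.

azimuthal sum: 3 − 1 − 2 = 0  ✓
1 ≤ 3 ≤ 9 (triangle on l)  ✓
L = 4 + 5 + 3 = 12 (even)  ✓

none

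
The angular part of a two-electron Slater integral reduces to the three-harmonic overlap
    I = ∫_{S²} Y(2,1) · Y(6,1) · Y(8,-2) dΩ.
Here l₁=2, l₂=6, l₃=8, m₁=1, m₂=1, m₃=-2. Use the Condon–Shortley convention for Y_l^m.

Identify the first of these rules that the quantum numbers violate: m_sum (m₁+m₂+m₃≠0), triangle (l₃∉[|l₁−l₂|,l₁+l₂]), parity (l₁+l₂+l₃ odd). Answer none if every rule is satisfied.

azimuthal sum: 1 + 1 − 2 = 0  ✓
4 ≤ 8 ≤ 8 (triangle on l)  ✓
L = 2 + 6 + 8 = 16 (even)  ✓

none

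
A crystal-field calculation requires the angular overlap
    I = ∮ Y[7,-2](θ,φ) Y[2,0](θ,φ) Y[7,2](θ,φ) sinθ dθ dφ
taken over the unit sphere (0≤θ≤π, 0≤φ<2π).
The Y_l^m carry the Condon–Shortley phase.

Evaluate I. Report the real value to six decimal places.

Rules hold: Σm=0, L=16 even, 5≤7≤9.
N = 15·5·15 = 1125
Δ = 2!·12!·2!/17! = 1/185640
Racah Σ t=0..2: t=0:+1/2419200 t=1:−1/518400 t=2:+1/2419200 = -1/907200
⇒ 3j(7 2 7; 0 0 0)² = 56/3315, sgn +1
Racah Σ t=0..2: t=0:+1/8709120 t=1:−1/967680 t=2:+1/2419200 = -11/21772800
⇒ 3j(7 2 7; -2 0 2)² = 242/23205, sgn +1
4πI² = N·(3j₀)²·(3jₘ)² = 9680/48841
I = +1·√(0.198194/4π) = 0.12558578

0.125586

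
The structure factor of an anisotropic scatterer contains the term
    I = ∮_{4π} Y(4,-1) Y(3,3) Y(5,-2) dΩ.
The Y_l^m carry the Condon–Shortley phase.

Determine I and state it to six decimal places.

-0.179179

Rules hold: Σm=0, L=12 even, 1≤5≤7.
N = 9·7·11 = 693
Δ = 2!·6!·4!/13! = 1/180180
Racah Σ t=0..2: t=0:+1/576 t=1:−1/144 t=2:+1/576 = -1/288
⇒ 3j(4 3 5; 0 0 0)² = 20/1001, sgn +1
Racah Σ t=2..2: t=2:+1/1728 = 1/1728
⇒ 3j(4 3 5; -1 3 -2)² = 25/858, sgn -1
4πI² = N·(3j₀)²·(3jₘ)² = 750/1859
I = -1·√(0.403443/4π) = -0.17917854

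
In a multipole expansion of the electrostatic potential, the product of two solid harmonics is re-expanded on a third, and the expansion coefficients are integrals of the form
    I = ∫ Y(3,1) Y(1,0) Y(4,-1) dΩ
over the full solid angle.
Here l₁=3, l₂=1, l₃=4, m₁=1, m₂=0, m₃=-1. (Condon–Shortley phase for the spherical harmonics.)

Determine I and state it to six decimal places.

m-sum 0 ✓  L=8 even ✓  2≤4≤4 ✓
Π(2lᵢ+1) = 7×3×9 = 189
triangle coeff Δ(3,1,4) = 1/252
Σ_t [0,0]: t=0:+1/36 = 1/36
(3j)²=4/63 [(3 1 4; 0 0 0)], sign=+1
Σ_t [0,0]: t=0:+1/48 = 1/48
(3j)²=5/84 [(3 1 4; 1 0 -1)], sign=-1
⇒ 4πI² = 5/7
I = (-1)√(5/7/(4π)) = -0.23841361

-0.238414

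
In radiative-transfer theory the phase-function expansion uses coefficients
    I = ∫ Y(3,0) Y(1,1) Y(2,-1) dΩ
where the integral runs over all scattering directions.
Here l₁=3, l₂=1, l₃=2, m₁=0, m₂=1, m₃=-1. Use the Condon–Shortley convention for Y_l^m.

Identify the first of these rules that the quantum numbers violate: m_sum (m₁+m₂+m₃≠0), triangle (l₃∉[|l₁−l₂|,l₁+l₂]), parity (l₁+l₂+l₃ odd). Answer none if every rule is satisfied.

Σmᵢ = 0  ✓
l₃∈[|l₁−l₂|,l₁+l₂]=[2,4], have l₃=2  ✓
Σlᵢ = 6 ⇒ even  ✓

none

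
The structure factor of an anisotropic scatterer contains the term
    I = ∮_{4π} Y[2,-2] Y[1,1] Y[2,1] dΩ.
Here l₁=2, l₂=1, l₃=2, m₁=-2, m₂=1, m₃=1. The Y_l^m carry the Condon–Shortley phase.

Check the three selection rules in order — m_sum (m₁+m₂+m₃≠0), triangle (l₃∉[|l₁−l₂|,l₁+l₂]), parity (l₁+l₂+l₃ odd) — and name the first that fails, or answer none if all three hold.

Σmᵢ = 0  ✓
l₃∈[|l₁−l₂|,l₁+l₂]=[1,3], have l₃=2  ✓
Σlᵢ = 5 ⇒ odd  ✗

parity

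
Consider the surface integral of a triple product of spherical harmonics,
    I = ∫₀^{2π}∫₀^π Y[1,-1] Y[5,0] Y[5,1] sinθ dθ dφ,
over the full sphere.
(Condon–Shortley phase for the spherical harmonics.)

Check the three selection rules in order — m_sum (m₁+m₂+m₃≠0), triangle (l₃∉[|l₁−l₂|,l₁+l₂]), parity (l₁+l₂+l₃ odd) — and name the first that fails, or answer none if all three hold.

m₁+m₂+m₃ = -1 + 0 + 1 = 0  ✓
triangle: |1−5|=4 ≤ l₃=5 ≤ 1+5=6  ✓
parity: l₁+l₂+l₃ = 11 is odd  ✗

parity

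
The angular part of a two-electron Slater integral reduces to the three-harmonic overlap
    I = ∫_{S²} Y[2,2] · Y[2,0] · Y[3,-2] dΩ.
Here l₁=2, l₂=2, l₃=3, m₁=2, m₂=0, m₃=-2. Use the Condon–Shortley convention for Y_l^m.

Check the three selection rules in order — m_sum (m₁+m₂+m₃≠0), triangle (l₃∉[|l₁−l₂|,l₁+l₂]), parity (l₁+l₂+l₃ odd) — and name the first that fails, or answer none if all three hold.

m₁+m₂+m₃ = 2 + 0 − 2 = 0  ✓
triangle: |2−2|=0 ≤ l₃=3 ≤ 2+2=4  ✓
parity: l₁+l₂+l₃ = 7 is odd  ✗

parity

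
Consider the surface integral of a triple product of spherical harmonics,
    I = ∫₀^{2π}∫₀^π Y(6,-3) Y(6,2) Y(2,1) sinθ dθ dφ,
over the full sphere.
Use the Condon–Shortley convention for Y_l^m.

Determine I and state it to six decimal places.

m-sum 0 ✓  L=14 even ✓  0≤2≤12 ✓
Π(2lᵢ+1) = 13×13×5 = 845
triangle coeff Δ(6,6,2) = 1/90090
Σ_t [4,6]: t=4:+1/69120 t=5:−1/14400 t=6:+1/69120 = -7/172800
(3j)²=14/715 [(6 6 2; 0 0 0)], sign=-1
Σ_t [7,8]: t=7:−1/60480 t=8:+1/161280 = -1/96768
(3j)²=15/1001 [(6 6 2; -3 2 1)], sign=+1
⇒ 4πI² = 30/121
I = (-1)√(30/121/(4π)) = -0.14046335

-0.140463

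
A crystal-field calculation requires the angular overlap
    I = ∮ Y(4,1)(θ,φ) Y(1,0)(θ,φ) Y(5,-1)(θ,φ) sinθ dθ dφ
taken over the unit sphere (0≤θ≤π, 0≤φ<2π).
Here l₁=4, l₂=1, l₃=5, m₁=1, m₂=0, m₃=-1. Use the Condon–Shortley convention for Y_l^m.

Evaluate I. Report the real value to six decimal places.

-0.240571

Rules hold: Σm=0, L=10 even, 3≤5≤5.
N = 9·3·11 = 297
Δ = 0!·8!·2!/11! = 1/495
Racah Σ t=0..0: t=0:+1/576 = 1/576
⇒ 3j(4 1 5; 0 0 0)² = 5/99, sgn -1
Racah Σ t=0..0: t=0:+1/720 = 1/720
⇒ 3j(4 1 5; 1 0 -1)² = 8/165, sgn +1
4πI² = N·(3j₀)²·(3jₘ)² = 8/11
I = -1·√(0.727273/4π) = -0.24057125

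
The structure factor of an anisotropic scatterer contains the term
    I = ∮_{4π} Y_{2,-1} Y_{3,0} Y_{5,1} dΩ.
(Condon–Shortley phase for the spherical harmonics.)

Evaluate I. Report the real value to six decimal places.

-0.214318

Rules hold: Σm=0, L=10 even, 1≤5≤5.
N = 5·7·11 = 385
Δ = 0!·4!·6!/11! = 1/2310
Racah Σ t=0..0: t=0:+1/144 = 1/144
⇒ 3j(2 3 5; 0 0 0)² = 10/231, sgn -1
Racah Σ t=0..0: t=0:+1/216 = 1/216
⇒ 3j(2 3 5; -1 0 1)² = 8/231, sgn +1
4πI² = N·(3j₀)²·(3jₘ)² = 400/693
I = -1·√(0.577201/4π) = -0.21431790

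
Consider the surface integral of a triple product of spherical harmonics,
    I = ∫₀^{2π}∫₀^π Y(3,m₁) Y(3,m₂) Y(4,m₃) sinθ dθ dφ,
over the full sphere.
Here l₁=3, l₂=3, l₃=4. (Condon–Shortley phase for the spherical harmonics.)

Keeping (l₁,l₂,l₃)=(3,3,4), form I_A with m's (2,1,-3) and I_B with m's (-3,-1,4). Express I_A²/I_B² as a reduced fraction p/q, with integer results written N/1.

Shared (l₁,l₂,l₃)=(3,3,4): N and (l;000)² cancel in I_A²/I_B².
A: Δ = 2!·4!·4!/11! = 1/34650; Racah Σ t=0..1: t=0:+1/288 t=1:−1/144 = -1/288; ⇒ 3j(3 3 4; 2 1 -3)² = 1/99, sgn +1
B: Δ = 2!·4!·4!/11! = 1/34650; Racah Σ t=2..2: t=2:+1/1152 = 1/1152; ⇒ 3j(3 3 4; -3 -1 4)² = 1/33, sgn +1
I_A²/I_B² = (1/99)/(1/33) = 1/3

1/3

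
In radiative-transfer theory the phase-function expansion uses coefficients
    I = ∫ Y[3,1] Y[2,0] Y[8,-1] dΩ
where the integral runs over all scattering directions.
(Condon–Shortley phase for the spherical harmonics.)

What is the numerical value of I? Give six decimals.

l₃=8 ∉ [1,5] — triangle fails ⇒ I = 0

0.000000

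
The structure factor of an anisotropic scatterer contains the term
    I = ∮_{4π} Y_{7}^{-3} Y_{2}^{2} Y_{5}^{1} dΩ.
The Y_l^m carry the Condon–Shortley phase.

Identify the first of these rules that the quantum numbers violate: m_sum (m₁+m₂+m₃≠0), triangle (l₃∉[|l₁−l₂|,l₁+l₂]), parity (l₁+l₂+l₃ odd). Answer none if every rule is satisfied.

none

m₁+m₂+m₃ = -3 + 2 + 1 = 0  ✓
triangle: |7−2|=5 ≤ l₃=5 ≤ 7+2=9  ✓
parity: l₁+l₂+l₃ = 14 is even  ✓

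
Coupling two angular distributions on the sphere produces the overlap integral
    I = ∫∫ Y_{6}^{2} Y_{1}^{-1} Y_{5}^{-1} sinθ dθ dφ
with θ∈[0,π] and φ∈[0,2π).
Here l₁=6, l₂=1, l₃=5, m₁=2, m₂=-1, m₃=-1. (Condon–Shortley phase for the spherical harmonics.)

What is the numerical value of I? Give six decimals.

0.216205

Checks pass: Σm=0; 12 even; l₃=5∈[5,7].
(2·6+1)(2·1+1)(2·5+1) = 429
Δ: 2! 10! 0! / 13! → 1/858
sum: t=1:−1/14400 = -1/14400
3j²(6 1 5; 0 0 0) = Δ·Π!·Σ² = 6/143  (sign +1)
sum: t=0:+1/34560 = 1/34560
3j²(6 1 5; 2 -1 -1) = Δ·Π!·Σ² = 14/429  (sign +1)
combine: 4πI² = 429·6/143·14/429 = 84/143
take √, sign +1: I = 0.21620548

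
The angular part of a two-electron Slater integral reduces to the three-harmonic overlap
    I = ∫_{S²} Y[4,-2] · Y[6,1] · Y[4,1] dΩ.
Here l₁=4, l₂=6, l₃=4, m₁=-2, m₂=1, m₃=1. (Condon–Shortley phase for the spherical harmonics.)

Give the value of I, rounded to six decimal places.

Rules hold: Σm=0, L=14 even, 2≤4≤10.
N = 9·13·9 = 1053
Δ = 6!·2!·6!/15! = 1/1261260
Racah Σ t=2..4: t=2:+1/4608 t=3:−1/1296 t=4:+1/4608 = -7/20736
⇒ 3j(4 6 4; 0 0 0)² = 20/1287, sgn -1
Racah Σ t=4..6: t=4:+1/3456 t=5:−1/5760 t=6:+1/172800 = 7/57600
⇒ 3j(4 6 4; -2 1 1)² = 21/2860, sgn -1
4πI² = N·(3j₀)²·(3jₘ)² = 189/1573
I = +1·√(0.120153/4π) = 0.09778261

0.097783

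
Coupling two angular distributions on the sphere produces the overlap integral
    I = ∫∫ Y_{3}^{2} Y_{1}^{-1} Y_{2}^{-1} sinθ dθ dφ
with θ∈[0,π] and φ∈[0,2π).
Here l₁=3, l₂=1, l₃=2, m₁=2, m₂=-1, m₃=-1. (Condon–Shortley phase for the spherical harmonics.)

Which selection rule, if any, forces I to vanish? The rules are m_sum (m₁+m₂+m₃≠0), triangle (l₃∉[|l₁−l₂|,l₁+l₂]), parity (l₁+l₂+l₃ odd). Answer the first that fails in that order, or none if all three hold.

azimuthal sum: 2 − 1 − 1 = 0  ✓
2 ≤ 2 ≤ 4 (triangle on l)  ✓
L = 3 + 1 + 2 = 6 (even)  ✓

none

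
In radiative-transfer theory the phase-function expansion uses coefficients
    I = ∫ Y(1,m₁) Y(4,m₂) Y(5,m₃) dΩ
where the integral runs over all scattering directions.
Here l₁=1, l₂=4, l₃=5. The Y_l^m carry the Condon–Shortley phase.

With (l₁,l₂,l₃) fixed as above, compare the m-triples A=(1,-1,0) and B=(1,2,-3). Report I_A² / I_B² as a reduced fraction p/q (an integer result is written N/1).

Same 1,4,5: normalisation and zero-m 3j drop out of the ratio.
A: Δ: 0! 2! 8! / 11! → 1/495; sum: t=0:+1/1440 = 1/1440; 3j²(1 4 5; 1 -1 0) = Δ·Π!·Σ² = 2/99  (sign -1)
B: Δ: 0! 2! 8! / 11! → 1/495; sum: t=0:+1/2880 = 1/2880; 3j²(1 4 5; 1 2 -3) = Δ·Π!·Σ² = 28/495  (sign +1)
I_A²/I_B² = (2/99)/(28/495) = 5/14

5/14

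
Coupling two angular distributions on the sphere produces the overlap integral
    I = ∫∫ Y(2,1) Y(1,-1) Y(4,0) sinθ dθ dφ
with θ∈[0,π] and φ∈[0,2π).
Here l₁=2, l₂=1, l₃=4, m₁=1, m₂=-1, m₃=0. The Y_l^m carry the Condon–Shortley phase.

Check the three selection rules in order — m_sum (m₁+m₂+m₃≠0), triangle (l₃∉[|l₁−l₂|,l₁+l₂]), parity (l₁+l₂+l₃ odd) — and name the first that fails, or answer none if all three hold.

Σmᵢ = 0  ✓
l₃∈[|l₁−l₂|,l₁+l₂]=[1,3], have l₃=4  ✗
Σlᵢ = 7 ⇒ odd

triangle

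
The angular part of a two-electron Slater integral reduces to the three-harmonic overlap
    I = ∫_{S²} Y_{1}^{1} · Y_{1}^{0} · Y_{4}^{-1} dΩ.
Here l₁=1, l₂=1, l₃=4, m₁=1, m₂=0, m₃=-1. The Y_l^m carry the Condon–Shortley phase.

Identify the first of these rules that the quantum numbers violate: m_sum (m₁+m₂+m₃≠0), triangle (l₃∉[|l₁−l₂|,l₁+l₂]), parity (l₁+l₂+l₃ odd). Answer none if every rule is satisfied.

Σmᵢ = 0  ✓
l₃∈[|l₁−l₂|,l₁+l₂]=[0,2], have l₃=4  ✗
Σlᵢ = 6 ⇒ even

triangle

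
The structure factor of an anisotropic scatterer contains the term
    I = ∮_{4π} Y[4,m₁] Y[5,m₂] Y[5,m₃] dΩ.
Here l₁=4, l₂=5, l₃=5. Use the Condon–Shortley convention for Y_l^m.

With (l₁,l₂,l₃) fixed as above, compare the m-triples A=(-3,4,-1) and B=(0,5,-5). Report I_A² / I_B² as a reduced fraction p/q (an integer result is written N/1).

Same 4,5,5: normalisation and zero-m 3j drop out of the ratio.
A: Δ: 4! 4! 6! / 15! → 1/3153150; sum: t=3:−1/103680 t=4:+1/17280 = 1/20736; 3j²(4 5 5; -3 4 -1) = Δ·Π!·Σ² = 10/429  (sign +1)
B: Δ: 4! 4! 6! / 15! → 1/3153150; sum: t=4:+1/414720 = 1/414720; 3j²(4 5 5; 0 5 -5) = Δ·Π!·Σ² = 2/143  (sign +1)
I_A²/I_B² = (10/429)/(2/143) = 5/3

5/3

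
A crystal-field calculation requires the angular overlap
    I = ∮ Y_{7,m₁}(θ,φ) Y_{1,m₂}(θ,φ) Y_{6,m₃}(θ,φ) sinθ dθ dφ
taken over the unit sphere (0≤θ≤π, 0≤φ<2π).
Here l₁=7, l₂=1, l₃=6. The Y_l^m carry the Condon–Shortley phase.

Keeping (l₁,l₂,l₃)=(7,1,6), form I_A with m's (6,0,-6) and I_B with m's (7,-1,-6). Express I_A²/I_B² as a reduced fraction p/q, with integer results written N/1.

1/7

l's match ⇒ only the (l;m) 3-j factors differ between A and B.
A: triangle coeff Δ(7,1,6) = 1/1365; Σ_t [1,1]: t=1:−1/479001600 = -1/479001600; (3j)²=1/105 [(7 1 6; 6 0 -6)], sign=-1
B: triangle coeff Δ(7,1,6) = 1/1365; Σ_t [0,0]: t=0:+1/958003200 = 1/958003200; (3j)²=1/15 [(7 1 6; 7 -1 -6)], sign=+1
I_A²/I_B² = (1/105)/(1/15) = 1/7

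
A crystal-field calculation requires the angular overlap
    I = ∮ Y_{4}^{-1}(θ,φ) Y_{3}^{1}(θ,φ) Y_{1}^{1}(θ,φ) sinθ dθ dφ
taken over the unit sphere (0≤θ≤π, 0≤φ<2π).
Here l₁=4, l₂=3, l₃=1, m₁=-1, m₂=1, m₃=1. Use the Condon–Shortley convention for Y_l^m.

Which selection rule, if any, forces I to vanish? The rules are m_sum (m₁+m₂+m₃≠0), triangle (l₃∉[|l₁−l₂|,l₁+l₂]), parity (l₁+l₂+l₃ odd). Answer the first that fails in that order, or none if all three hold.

m₁+m₂+m₃ = -1 + 1 + 1 = 1  ✗
triangle: |4−3|=1 ≤ l₃=1 ≤ 4+3=7
parity: l₁+l₂+l₃ = 8 is even

m_sum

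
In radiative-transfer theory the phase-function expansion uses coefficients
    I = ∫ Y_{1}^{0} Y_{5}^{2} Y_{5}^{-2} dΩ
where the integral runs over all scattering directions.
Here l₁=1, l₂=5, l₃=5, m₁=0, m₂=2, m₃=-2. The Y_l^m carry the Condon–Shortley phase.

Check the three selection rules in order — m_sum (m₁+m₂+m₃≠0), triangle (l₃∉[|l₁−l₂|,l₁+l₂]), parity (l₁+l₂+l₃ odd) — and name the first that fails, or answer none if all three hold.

parity

azimuthal sum: 0 + 2 − 2 = 0  ✓
4 ≤ 5 ≤ 6 (triangle on l)  ✓
L = 1 + 5 + 5 = 11 (odd)  ✗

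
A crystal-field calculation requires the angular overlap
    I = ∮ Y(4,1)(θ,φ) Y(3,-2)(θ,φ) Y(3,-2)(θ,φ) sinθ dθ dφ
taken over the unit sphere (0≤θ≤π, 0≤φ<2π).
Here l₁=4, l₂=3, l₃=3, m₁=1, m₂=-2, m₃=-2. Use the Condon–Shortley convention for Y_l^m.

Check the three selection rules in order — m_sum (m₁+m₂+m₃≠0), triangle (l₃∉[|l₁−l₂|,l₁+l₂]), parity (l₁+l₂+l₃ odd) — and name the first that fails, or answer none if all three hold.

m₁+m₂+m₃ = 1 − 2 − 2 = -3  ✗
triangle: |4−3|=1 ≤ l₃=3 ≤ 4+3=7
parity: l₁+l₂+l₃ = 10 is even

m_sum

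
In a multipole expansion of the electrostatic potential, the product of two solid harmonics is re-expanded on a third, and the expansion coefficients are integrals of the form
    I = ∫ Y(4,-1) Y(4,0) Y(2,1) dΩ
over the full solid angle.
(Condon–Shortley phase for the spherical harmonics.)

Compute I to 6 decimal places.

-0.044869

Rules hold: Σm=0, L=10 even, 0≤2≤8.
N = 9·9·5 = 405
Δ = 6!·2!·2!/11! = 1/13860
Racah Σ t=2..4: t=2:+1/192 t=3:−1/36 t=4:+1/192 = -5/288
⇒ 3j(4 4 2; 0 0 0)² = 20/693, sgn -1
Racah Σ t=3..4: t=3:−1/72 t=4:+1/96 = -1/288
⇒ 3j(4 4 2; -1 0 1)² = 1/462, sgn +1
4πI² = N·(3j₀)²·(3jₘ)² = 150/5929
I = -1·√(0.0252994/4π) = -0.04486937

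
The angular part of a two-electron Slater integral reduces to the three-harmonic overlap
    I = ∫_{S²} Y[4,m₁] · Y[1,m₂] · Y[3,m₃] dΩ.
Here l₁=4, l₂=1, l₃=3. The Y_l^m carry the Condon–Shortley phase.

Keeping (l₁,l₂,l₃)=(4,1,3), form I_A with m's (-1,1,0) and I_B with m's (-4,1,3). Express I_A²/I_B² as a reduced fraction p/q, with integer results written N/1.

l's match ⇒ only the (l;m) 3-j factors differ between A and B.
A: triangle coeff Δ(4,1,3) = 1/252; Σ_t [2,2]: t=2:+1/72 = 1/72; (3j)²=5/126 [(4 1 3; -1 1 0)], sign=-1
B: triangle coeff Δ(4,1,3) = 1/252; Σ_t [2,2]: t=2:+1/1440 = 1/1440; (3j)²=1/9 [(4 1 3; -4 1 3)], sign=+1
I_A²/I_B² = (5/126)/(1/9) = 5/14

5/14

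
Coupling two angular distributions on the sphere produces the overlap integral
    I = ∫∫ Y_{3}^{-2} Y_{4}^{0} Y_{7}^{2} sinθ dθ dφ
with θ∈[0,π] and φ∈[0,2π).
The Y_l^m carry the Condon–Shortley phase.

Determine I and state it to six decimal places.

m-sum 0 ✓  L=14 even ✓  1≤7≤7 ✓
Π(2lᵢ+1) = 7×9×15 = 945
triangle coeff Δ(3,4,7) = 1/45045
Σ_t [0,0]: t=0:+1/20736 = 1/20736
(3j)²=35/1287 [(3 4 7; 0 0 0)], sign=-1
Σ_t [0,0]: t=0:+1/69120 = 1/69120
(3j)²=2/143 [(3 4 7; -2 0 2)], sign=-1
⇒ 4πI² = 7350/20449
I = (+1)√(7350/20449/(4π)) = 0.16912301

0.169123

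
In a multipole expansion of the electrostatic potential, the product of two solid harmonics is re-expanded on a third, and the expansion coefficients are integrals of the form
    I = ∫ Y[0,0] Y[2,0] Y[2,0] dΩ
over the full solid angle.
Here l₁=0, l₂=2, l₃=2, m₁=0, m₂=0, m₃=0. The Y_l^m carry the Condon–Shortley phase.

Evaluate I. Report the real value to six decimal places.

0.282095

Checks pass: Σm=0; 4 even; l₃=2∈[2,2].
(2·0+1)(2·2+1)(2·2+1) = 25
Δ: 0! 0! 4! / 5! → 1/5
sum: t=0:+1/4 = 1/4
3j²(0 2 2; 0 0 0) = Δ·Π!·Σ² = 1/5  (sign +1)
(m-triple is (0,0,0) — same symbol as above.)
combine: 4πI² = 25·1/5·1/5 = 1/1
take √, sign +1: I = 0.28209479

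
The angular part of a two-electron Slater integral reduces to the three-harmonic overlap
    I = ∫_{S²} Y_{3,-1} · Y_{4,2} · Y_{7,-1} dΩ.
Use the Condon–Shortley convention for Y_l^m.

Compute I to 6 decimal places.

-0.138088

Rules hold: Σm=0, L=14 even, 1≤7≤7.
N = 7·9·15 = 945
Δ = 0!·6!·8!/15! = 1/45045
Racah Σ t=0..0: t=0:+1/20736 = 1/20736
⇒ 3j(3 4 7; 0 0 0)² = 35/1287, sgn -1
Racah Σ t=0..0: t=0:+1/69120 = 1/69120
⇒ 3j(3 4 7; -1 2 -1)² = 4/429, sgn +1
4πI² = N·(3j₀)²·(3jₘ)² = 4900/20449
I = -1·√(0.239621/4π) = -0.13808836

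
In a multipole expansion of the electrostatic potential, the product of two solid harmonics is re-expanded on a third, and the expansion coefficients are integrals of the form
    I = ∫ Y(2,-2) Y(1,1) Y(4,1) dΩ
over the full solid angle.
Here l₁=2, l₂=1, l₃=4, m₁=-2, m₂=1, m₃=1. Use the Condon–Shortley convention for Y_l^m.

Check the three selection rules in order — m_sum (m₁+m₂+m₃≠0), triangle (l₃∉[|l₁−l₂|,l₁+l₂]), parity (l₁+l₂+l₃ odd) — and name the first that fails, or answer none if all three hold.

m₁+m₂+m₃ = -2 + 1 + 1 = 0  ✓
triangle: |2−1|=1 ≤ l₃=4 ≤ 2+1=3  ✗
parity: l₁+l₂+l₃ = 7 is odd

triangle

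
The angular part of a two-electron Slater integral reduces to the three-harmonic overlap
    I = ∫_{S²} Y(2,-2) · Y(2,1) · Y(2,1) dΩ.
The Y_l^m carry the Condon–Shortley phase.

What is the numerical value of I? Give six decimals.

Rules hold: Σm=0, L=6 even, 0≤2≤4.
N = 5·5·5 = 125
Δ = 2!·2!·2!/7! = 1/630
Racah Σ t=0..2: t=0:+1/8 t=1:−1/1 t=2:+1/8 = -3/4
⇒ 3j(2 2 2; 0 0 0)² = 2/35, sgn -1
Racah Σ t=2..2: t=2:+1/4 = 1/4
⇒ 3j(2 2 2; -2 1 1)² = 3/35, sgn -1
4πI² = N·(3j₀)²·(3jₘ)² = 30/49
I = +1·√(0.612245/4π) = 0.22072812

0.220728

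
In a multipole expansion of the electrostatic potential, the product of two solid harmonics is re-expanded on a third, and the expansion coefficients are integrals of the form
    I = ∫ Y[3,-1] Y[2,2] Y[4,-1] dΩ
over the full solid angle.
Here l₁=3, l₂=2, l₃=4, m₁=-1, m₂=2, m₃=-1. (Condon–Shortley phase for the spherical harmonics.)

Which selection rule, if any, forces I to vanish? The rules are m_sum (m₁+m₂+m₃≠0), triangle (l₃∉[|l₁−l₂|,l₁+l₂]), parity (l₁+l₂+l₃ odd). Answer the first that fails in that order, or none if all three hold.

Σmᵢ = 0  ✓
l₃∈[|l₁−l₂|,l₁+l₂]=[1,5], have l₃=4  ✓
Σlᵢ = 9 ⇒ odd  ✗

parity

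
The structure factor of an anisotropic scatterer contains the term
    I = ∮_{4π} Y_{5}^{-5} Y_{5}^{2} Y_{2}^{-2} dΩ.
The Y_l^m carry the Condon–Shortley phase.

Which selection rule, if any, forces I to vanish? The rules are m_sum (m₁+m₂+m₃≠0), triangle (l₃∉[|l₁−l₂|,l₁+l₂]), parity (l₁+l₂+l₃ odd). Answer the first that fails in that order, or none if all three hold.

m₁+m₂+m₃ = -5 + 2 − 2 = -5  ✗
triangle: |5−5|=0 ≤ l₃=2 ≤ 5+5=10
parity: l₁+l₂+l₃ = 12 is even

m_sum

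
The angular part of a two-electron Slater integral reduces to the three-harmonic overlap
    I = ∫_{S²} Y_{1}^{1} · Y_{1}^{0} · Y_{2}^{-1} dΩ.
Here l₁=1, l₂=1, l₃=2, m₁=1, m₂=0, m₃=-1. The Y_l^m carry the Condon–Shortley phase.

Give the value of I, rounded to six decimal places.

Checks pass: Σm=0; 4 even; l₃=2∈[0,2].
(2·1+1)(2·1+1)(2·2+1) = 45
Δ: 0! 2! 2! / 5! → 1/30
sum: t=0:+1/1 = 1/1
3j²(1 1 2; 0 0 0) = Δ·Π!·Σ² = 2/15  (sign +1)
sum: t=0:+1/2 = 1/2
3j²(1 1 2; 1 0 -1) = Δ·Π!·Σ² = 1/10  (sign -1)
combine: 4πI² = 45·2/15·1/10 = 3/5
take √, sign -1: I = -0.21850969

-0.218510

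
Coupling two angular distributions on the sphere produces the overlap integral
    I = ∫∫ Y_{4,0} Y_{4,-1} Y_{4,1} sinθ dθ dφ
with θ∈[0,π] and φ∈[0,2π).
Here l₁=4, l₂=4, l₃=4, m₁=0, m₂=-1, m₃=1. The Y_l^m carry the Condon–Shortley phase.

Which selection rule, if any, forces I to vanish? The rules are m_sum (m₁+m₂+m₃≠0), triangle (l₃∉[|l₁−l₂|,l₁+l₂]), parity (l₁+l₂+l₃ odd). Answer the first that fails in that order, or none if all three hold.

m₁+m₂+m₃ = 0 − 1 + 1 = 0  ✓
triangle: |4−4|=0 ≤ l₃=4 ≤ 4+4=8  ✓
parity: l₁+l₂+l₃ = 12 is even  ✓

none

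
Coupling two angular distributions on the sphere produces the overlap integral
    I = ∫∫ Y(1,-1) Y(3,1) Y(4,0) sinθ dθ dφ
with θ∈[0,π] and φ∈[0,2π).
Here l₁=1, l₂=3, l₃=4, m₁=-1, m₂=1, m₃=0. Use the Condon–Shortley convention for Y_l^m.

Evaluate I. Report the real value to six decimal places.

Rules hold: Σm=0, L=8 even, 2≤4≤4.
N = 3·7·9 = 189
Δ = 0!·2!·6!/9! = 1/252
Racah Σ t=0..0: t=0:+1/36 = 1/36
⇒ 3j(1 3 4; 0 0 0)² = 4/63, sgn +1
Racah Σ t=0..0: t=0:+1/96 = 1/96
⇒ 3j(1 3 4; -1 1 0)² = 1/42, sgn +1
4πI² = N·(3j₀)²·(3jₘ)² = 2/7
I = +1·√(0.285714/4π) = 0.15078601

0.150786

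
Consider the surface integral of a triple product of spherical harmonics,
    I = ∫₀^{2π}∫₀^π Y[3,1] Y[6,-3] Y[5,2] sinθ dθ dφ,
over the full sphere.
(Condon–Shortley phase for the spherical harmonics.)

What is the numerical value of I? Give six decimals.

m-sum 0 ✓  L=14 even ✓  3≤5≤9 ✓
Π(2lᵢ+1) = 7×13×11 = 1001
triangle coeff Δ(3,6,5) = 1/675675
Σ_t [1,3]: t=1:−1/8640 t=2:+1/2304 t=3:−1/8640 = 7/34560
(3j)²=7/429 [(3 6 5; 0 0 0)], sign=-1
Σ_t [0,2]: t=0:+1/34560 t=1:−1/8640 t=2:+1/40320 = -1/16128
(3j)²=18/1001 [(3 6 5; 1 -3 2)], sign=+1
⇒ 4πI² = 42/143
I = (-1)√(42/143/(4π)) = -0.15288036

-0.152880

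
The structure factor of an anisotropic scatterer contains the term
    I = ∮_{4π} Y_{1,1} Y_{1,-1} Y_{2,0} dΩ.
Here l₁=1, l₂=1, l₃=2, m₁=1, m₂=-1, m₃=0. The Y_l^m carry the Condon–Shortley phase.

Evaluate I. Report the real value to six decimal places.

Rules hold: Σm=0, L=4 even, 0≤2≤2.
N = 3·3·5 = 45
Δ = 0!·2!·2!/5! = 1/30
Racah Σ t=0..0: t=0:+1/1 = 1/1
⇒ 3j(1 1 2; 0 0 0)² = 2/15, sgn +1
Racah Σ t=0..0: t=0:+1/4 = 1/4
⇒ 3j(1 1 2; 1 -1 0)² = 1/30, sgn +1
4πI² = N·(3j₀)²·(3jₘ)² = 1/5
I = +1·√(0.2/4π) = 0.12615663

0.126157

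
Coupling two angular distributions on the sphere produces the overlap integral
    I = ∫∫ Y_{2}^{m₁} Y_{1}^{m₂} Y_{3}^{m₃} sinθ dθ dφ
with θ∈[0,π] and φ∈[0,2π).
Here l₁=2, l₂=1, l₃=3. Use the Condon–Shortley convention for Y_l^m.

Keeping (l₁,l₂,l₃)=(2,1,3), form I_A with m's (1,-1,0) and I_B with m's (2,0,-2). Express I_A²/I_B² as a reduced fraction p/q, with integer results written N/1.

Same 2,1,3: normalisation and zero-m 3j drop out of the ratio.
A: Δ: 0! 4! 2! / 7! → 1/105; sum: t=0:+1/12 = 1/12; 3j²(2 1 3; 1 -1 0) = Δ·Π!·Σ² = 1/35  (sign -1)
B: Δ: 0! 4! 2! / 7! → 1/105; sum: t=0:+1/24 = 1/24; 3j²(2 1 3; 2 0 -2) = Δ·Π!·Σ² = 1/21  (sign -1)
I_A²/I_B² = (1/35)/(1/21) = 3/5

3/5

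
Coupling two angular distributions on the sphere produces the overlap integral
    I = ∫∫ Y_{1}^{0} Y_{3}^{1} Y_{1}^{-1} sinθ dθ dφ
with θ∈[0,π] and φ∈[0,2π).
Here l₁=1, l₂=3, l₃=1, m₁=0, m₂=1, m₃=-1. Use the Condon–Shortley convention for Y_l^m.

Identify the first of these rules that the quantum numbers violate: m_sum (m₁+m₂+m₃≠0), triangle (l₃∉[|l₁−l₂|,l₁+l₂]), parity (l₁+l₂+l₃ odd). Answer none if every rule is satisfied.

triangle

Σmᵢ = 0  ✓
l₃∈[|l₁−l₂|,l₁+l₂]=[2,4], have l₃=1  ✗
Σlᵢ = 5 ⇒ odd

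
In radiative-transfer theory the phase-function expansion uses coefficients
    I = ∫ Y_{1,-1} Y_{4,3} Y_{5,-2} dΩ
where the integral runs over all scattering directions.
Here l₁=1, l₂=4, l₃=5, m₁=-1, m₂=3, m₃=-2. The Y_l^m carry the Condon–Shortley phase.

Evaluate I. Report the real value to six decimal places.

0.085055

m-sum 0 ✓  L=10 even ✓  3≤5≤5 ✓
Π(2lᵢ+1) = 3×9×11 = 297
triangle coeff Δ(1,4,5) = 1/495
Σ_t [0,0]: t=0:+1/576 = 1/576
(3j)²=5/99 [(1 4 5; 0 0 0)], sign=-1
Σ_t [0,0]: t=0:+1/10080 = 1/10080
(3j)²=1/165 [(1 4 5; -1 3 -2)], sign=-1
⇒ 4πI² = 1/11
I = (+1)√(1/11/(4π)) = 0.08505478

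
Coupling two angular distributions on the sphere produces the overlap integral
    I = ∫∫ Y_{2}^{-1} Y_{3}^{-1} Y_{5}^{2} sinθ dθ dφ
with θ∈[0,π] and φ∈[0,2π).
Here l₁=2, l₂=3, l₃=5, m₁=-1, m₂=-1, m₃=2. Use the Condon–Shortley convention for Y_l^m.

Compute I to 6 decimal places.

0.245532

Checks pass: Σm=0; 10 even; l₃=5∈[1,5].
(2·2+1)(2·3+1)(2·5+1) = 385
Δ: 0! 4! 6! / 11! → 1/2310
sum: t=0:+1/144 = 1/144
3j²(2 3 5; 0 0 0) = Δ·Π!·Σ² = 10/231  (sign -1)
sum: t=0:+1/288 = 1/288
3j²(2 3 5; -1 -1 2) = Δ·Π!·Σ² = 1/22  (sign -1)
combine: 4πI² = 385·10/231·1/22 = 25/33
take √, sign +1: I = 0.24553200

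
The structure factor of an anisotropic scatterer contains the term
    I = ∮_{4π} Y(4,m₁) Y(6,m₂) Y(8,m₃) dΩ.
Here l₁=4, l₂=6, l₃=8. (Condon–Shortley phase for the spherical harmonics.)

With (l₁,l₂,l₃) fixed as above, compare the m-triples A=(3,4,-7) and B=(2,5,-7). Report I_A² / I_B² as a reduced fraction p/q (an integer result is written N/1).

Same 4,6,8: normalisation and zero-m 3j drop out of the ratio.
A: Δ: 2! 6! 10! / 19! → 1/23279256; sum: t=0:+1/870912000 t=1:−1/261273600 = -1/373248000; 3j²(4 6 8; 3 4 -7) = Δ·Π!·Σ² = 343/23256  (sign +1)
B: Δ: 2! 6! 10! / 19! → 1/23279256; sum: t=1:−1/435456000 t=2:+1/522547200 = -1/2612736000; 3j²(4 6 8; 2 5 -7) = Δ·Π!·Σ² = 11/23256  (sign +1)
I_A²/I_B² = (343/23256)/(11/23256) = 343/11

343/11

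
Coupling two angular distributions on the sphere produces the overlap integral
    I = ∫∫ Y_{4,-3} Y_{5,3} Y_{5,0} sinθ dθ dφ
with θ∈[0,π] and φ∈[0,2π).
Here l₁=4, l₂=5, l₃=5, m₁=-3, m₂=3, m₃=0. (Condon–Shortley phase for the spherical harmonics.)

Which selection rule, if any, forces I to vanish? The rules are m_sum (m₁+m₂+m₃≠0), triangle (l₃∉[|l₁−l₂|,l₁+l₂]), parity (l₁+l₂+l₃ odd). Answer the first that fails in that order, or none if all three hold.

none

m₁+m₂+m₃ = -3 + 3 + 0 = 0  ✓
triangle: |4−5|=1 ≤ l₃=5 ≤ 4+5=9  ✓
parity: l₁+l₂+l₃ = 14 is even  ✓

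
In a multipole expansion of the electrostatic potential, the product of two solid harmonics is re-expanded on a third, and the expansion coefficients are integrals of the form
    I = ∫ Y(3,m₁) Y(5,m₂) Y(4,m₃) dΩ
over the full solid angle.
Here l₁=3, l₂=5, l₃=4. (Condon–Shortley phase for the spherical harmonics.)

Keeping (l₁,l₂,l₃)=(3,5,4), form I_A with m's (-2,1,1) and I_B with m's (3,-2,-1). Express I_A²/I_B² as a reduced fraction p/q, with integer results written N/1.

25/42

Same 3,5,4: normalisation and zero-m 3j drop out of the ratio.
A: Δ: 4! 2! 6! / 13! → 1/180180; sum: t=3:−1/432 t=4:+1/1152 = -5/3456; 3j²(3 5 4; -2 1 1) = Δ·Π!·Σ² = 625/36036  (sign +1)
B: Δ: 4! 2! 6! / 13! → 1/180180; sum: t=0:+1/1728 = 1/1728; 3j²(3 5 4; 3 -2 -1) = Δ·Π!·Σ² = 25/858  (sign -1)
I_A²/I_B² = (625/36036)/(25/858) = 25/42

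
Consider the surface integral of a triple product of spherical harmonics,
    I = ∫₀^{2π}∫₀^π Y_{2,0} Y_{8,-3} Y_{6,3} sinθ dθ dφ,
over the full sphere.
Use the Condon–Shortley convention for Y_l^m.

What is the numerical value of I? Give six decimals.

-0.199019

Checks pass: Σm=0; 16 even; l₃=6∈[6,10].
(2·2+1)(2·8+1)(2·6+1) = 1105
Δ: 4! 0! 12! / 17! → 1/30940
sum: t=2:+1/2073600 = 1/2073600
3j²(2 8 6; 0 0 0) = Δ·Π!·Σ² = 28/1105  (sign +1)
sum: t=2:+1/8709120 = 1/8709120
3j²(2 8 6; 0 -3 3) = Δ·Π!·Σ² = 55/3094  (sign -1)
combine: 4πI² = 1105·28/1105·55/3094 = 110/221
take √, sign -1: I = -0.19901934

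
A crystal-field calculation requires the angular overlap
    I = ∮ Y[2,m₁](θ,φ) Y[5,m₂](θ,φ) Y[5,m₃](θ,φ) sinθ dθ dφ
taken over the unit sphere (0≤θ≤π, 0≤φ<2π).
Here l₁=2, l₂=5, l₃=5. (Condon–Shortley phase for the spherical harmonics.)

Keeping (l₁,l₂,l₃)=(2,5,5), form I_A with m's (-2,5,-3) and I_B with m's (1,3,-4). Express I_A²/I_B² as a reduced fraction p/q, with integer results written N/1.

Shared (l₁,l₂,l₃)=(2,5,5): N and (l;000)² cancel in I_A²/I_B².
A: Δ = 2!·2!·8!/13! = 1/38610; Racah Σ t=2..2: t=2:+1/161280 = 1/161280; ⇒ 3j(2 5 5; -2 5 -3)² = 1/143, sgn +1
B: Δ = 2!·2!·8!/13! = 1/38610; Racah Σ t=0..1: t=0:+1/80640 t=1:−1/10080 = -1/11520; ⇒ 3j(2 5 5; 1 3 -4)² = 49/1430, sgn +1
I_A²/I_B² = (1/143)/(49/1430) = 10/49

10/49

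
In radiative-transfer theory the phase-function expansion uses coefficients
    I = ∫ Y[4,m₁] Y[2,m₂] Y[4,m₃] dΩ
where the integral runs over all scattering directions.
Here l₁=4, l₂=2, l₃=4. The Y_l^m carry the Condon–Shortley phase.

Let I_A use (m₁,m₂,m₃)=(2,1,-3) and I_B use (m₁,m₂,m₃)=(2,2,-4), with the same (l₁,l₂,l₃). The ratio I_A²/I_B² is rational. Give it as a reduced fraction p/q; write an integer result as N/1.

25/8

l's match ⇒ only the (l;m) 3-j factors differ between A and B.
A: triangle coeff Δ(4,2,4) = 1/13860; Σ_t [1,2]: t=1:−1/240 t=2:+1/1440 = -1/288; (3j)²=5/132 [(4 2 4; 2 1 -3)], sign=+1
B: triangle coeff Δ(4,2,4) = 1/13860; Σ_t [2,2]: t=2:+1/2880 = 1/2880; (3j)²=2/165 [(4 2 4; 2 2 -4)], sign=+1
I_A²/I_B² = (5/132)/(2/165) = 25/8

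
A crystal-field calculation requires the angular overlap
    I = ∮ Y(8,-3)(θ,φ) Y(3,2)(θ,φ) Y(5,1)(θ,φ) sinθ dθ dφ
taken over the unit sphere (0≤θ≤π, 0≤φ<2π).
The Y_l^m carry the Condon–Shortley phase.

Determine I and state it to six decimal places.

-0.201784

Checks pass: Σm=0; 16 even; l₃=5∈[5,11].
(2·8+1)(2·3+1)(2·5+1) = 1309
Δ: 6! 10! 0! / 17! → 1/136136
sum: t=3:−1/518400 = -1/518400
3j²(8 3 5; 0 0 0) = Δ·Π!·Σ² = 56/2431  (sign +1)
sum: t=5:−1/2073600 = -1/2073600
3j²(8 3 5; -3 2 1) = Δ·Π!·Σ² = 15/884  (sign -1)
combine: 4πI² = 1309·56/2431·15/884 = 1470/2873
take √, sign -1: I = -0.20178363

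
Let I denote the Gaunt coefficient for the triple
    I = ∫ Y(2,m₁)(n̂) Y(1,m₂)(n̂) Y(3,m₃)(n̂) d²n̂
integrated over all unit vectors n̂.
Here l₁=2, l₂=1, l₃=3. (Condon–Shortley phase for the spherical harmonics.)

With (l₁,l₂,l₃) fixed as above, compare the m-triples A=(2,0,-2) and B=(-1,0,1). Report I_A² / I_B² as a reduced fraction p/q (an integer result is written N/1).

Shared (l₁,l₂,l₃)=(2,1,3): N and (l;000)² cancel in I_A²/I_B².
A: Δ = 0!·4!·2!/7! = 1/105; Racah Σ t=0..0: t=0:+1/24 = 1/24; ⇒ 3j(2 1 3; 2 0 -2)² = 1/21, sgn -1
B: Δ = 0!·4!·2!/7! = 1/105; Racah Σ t=0..0: t=0:+1/6 = 1/6; ⇒ 3j(2 1 3; -1 0 1)² = 8/105, sgn +1
I_A²/I_B² = (1/21)/(8/105) = 5/8

5/8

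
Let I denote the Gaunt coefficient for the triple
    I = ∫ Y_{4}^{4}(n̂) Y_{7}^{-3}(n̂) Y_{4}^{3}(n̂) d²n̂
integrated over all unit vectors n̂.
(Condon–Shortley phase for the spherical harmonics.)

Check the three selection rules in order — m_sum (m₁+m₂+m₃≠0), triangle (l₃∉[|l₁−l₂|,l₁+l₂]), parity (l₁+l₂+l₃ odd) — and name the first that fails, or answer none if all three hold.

m_sum

m₁+m₂+m₃ = 4 − 3 + 3 = 4  ✗
triangle: |4−7|=3 ≤ l₃=4 ≤ 4+7=11
parity: l₁+l₂+l₃ = 15 is odd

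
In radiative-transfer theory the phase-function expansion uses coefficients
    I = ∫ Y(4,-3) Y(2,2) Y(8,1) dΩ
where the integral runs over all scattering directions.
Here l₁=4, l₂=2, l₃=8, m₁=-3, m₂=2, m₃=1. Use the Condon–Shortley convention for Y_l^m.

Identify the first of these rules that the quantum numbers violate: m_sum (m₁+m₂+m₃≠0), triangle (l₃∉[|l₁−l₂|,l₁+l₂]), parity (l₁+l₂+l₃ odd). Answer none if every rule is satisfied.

m₁+m₂+m₃ = -3 + 2 + 1 = 0  ✓
triangle: |4−2|=2 ≤ l₃=8 ≤ 4+2=6  ✗
parity: l₁+l₂+l₃ = 14 is even

triangle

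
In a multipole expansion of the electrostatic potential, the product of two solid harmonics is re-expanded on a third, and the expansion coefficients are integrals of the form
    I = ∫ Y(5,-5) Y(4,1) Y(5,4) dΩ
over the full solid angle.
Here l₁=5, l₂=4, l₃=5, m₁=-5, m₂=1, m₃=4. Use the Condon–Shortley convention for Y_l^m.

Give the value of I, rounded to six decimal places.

Checks pass: Σm=0; 14 even; l₃=5∈[1,9].
(2·5+1)(2·4+1)(2·5+1) = 1089
Δ: 4! 6! 4! / 15! → 1/3153150
sum: t=0:+1/69120 t=1:−1/1728 t=2:+1/576 t=3:−1/1728 t=4:+1/69120 = 7/11520
3j²(5 4 5; 0 0 0) = Δ·Π!·Σ² = 2/143  (sign -1)
sum: t=4:+1/103680 = 1/103680
3j²(5 4 5; -5 1 4) = Δ·Π!·Σ² = 4/143  (sign -1)
combine: 4πI² = 1089·2/143·4/143 = 72/169
take √, sign +1: I = 0.18412721

0.184127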